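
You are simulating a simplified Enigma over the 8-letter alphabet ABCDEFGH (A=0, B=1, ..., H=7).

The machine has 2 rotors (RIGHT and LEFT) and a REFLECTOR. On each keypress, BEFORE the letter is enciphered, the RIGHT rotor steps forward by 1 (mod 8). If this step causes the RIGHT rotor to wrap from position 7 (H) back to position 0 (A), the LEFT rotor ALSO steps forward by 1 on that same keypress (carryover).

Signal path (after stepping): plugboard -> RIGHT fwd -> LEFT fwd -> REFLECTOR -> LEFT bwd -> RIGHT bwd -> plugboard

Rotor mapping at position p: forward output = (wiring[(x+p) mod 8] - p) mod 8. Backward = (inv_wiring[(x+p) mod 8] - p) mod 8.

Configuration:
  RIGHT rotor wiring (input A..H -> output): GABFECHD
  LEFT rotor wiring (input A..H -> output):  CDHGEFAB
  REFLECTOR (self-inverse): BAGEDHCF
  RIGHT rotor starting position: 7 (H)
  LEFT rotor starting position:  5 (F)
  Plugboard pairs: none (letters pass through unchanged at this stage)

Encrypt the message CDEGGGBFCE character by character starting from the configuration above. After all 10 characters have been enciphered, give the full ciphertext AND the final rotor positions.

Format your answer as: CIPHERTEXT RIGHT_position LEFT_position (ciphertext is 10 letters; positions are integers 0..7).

Char 1 ('C'): step: R->0, L->6 (L advanced); C->plug->C->R->B->L->D->refl->E->L'->C->R'->F->plug->F
Char 2 ('D'): step: R->1, L=6; D->plug->D->R->D->L->F->refl->H->L'->H->R'->A->plug->A
Char 3 ('E'): step: R->2, L=6; E->plug->E->R->F->L->A->refl->B->L'->E->R'->G->plug->G
Char 4 ('G'): step: R->3, L=6; G->plug->G->R->F->L->A->refl->B->L'->E->R'->D->plug->D
Char 5 ('G'): step: R->4, L=6; G->plug->G->R->F->L->A->refl->B->L'->E->R'->F->plug->F
Char 6 ('G'): step: R->5, L=6; G->plug->G->R->A->L->C->refl->G->L'->G->R'->C->plug->C
Char 7 ('B'): step: R->6, L=6; B->plug->B->R->F->L->A->refl->B->L'->E->R'->H->plug->H
Char 8 ('F'): step: R->7, L=6; F->plug->F->R->F->L->A->refl->B->L'->E->R'->A->plug->A
Char 9 ('C'): step: R->0, L->7 (L advanced); C->plug->C->R->B->L->D->refl->E->L'->C->R'->F->plug->F
Char 10 ('E'): step: R->1, L=7; E->plug->E->R->B->L->D->refl->E->L'->C->R'->G->plug->G
Final: ciphertext=FAGDFCHAFG, RIGHT=1, LEFT=7

Answer: FAGDFCHAFG 1 7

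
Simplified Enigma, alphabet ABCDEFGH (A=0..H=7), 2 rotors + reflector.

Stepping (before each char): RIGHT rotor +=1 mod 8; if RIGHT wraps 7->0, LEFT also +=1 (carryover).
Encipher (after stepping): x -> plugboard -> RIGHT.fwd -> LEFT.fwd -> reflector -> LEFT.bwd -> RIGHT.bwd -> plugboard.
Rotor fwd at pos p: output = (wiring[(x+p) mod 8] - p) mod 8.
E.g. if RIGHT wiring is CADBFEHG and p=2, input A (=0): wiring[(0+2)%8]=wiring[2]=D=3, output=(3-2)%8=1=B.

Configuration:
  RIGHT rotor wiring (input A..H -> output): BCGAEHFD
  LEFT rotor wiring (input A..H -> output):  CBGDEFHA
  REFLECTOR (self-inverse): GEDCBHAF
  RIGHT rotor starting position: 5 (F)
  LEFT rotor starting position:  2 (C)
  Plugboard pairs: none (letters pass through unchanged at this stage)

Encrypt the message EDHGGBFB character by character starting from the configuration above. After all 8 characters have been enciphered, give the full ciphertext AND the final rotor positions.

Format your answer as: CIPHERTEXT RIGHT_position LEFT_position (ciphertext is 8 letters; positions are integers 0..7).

Answer: HAACCHAC 5 3

Derivation:
Char 1 ('E'): step: R->6, L=2; E->plug->E->R->A->L->E->refl->B->L'->B->R'->H->plug->H
Char 2 ('D'): step: R->7, L=2; D->plug->D->R->H->L->H->refl->F->L'->E->R'->A->plug->A
Char 3 ('H'): step: R->0, L->3 (L advanced); H->plug->H->R->D->L->E->refl->B->L'->B->R'->A->plug->A
Char 4 ('G'): step: R->1, L=3; G->plug->G->R->C->L->C->refl->D->L'->H->R'->C->plug->C
Char 5 ('G'): step: R->2, L=3; G->plug->G->R->H->L->D->refl->C->L'->C->R'->C->plug->C
Char 6 ('B'): step: R->3, L=3; B->plug->B->R->B->L->B->refl->E->L'->D->R'->H->plug->H
Char 7 ('F'): step: R->4, L=3; F->plug->F->R->G->L->G->refl->A->L'->A->R'->A->plug->A
Char 8 ('B'): step: R->5, L=3; B->plug->B->R->A->L->A->refl->G->L'->G->R'->C->plug->C
Final: ciphertext=HAACCHAC, RIGHT=5, LEFT=3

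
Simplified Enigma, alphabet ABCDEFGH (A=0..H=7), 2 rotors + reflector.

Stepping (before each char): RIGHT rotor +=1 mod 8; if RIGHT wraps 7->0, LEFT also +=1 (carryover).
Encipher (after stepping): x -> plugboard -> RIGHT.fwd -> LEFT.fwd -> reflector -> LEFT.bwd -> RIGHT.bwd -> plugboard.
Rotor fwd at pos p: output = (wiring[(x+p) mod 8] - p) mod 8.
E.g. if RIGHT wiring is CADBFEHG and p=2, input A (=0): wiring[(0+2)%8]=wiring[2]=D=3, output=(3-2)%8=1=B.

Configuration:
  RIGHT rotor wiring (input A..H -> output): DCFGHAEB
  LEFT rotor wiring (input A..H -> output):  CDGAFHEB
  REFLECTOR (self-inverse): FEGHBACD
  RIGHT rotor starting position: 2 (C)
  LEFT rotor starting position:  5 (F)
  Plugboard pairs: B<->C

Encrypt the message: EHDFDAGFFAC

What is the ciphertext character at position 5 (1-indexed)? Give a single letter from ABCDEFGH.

Char 1 ('E'): step: R->3, L=5; E->plug->E->R->G->L->D->refl->H->L'->B->R'->D->plug->D
Char 2 ('H'): step: R->4, L=5; H->plug->H->R->C->L->E->refl->B->L'->F->R'->D->plug->D
Char 3 ('D'): step: R->5, L=5; D->plug->D->R->G->L->D->refl->H->L'->B->R'->G->plug->G
Char 4 ('F'): step: R->6, L=5; F->plug->F->R->A->L->C->refl->G->L'->E->R'->D->plug->D
Char 5 ('D'): step: R->7, L=5; D->plug->D->R->G->L->D->refl->H->L'->B->R'->G->plug->G

G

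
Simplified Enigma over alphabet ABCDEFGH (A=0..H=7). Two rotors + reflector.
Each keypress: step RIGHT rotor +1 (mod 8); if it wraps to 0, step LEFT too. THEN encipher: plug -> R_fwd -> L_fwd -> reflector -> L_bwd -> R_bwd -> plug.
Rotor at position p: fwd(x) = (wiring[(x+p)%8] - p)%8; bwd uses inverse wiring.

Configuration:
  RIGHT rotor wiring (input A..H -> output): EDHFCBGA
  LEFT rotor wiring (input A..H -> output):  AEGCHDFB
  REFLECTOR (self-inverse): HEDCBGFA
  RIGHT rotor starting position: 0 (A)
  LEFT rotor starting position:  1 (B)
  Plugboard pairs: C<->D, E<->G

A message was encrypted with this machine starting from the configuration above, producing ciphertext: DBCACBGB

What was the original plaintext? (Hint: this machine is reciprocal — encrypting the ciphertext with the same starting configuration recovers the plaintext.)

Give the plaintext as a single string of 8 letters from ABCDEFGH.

Char 1 ('D'): step: R->1, L=1; D->plug->C->R->E->L->C->refl->D->L'->A->R'->E->plug->G
Char 2 ('B'): step: R->2, L=1; B->plug->B->R->D->L->G->refl->F->L'->B->R'->H->plug->H
Char 3 ('C'): step: R->3, L=1; C->plug->D->R->D->L->G->refl->F->L'->B->R'->F->plug->F
Char 4 ('A'): step: R->4, L=1; A->plug->A->R->G->L->A->refl->H->L'->H->R'->F->plug->F
Char 5 ('C'): step: R->5, L=1; C->plug->D->R->H->L->H->refl->A->L'->G->R'->E->plug->G
Char 6 ('B'): step: R->6, L=1; B->plug->B->R->C->L->B->refl->E->L'->F->R'->D->plug->C
Char 7 ('G'): step: R->7, L=1; G->plug->E->R->G->L->A->refl->H->L'->H->R'->H->plug->H
Char 8 ('B'): step: R->0, L->2 (L advanced); B->plug->B->R->D->L->B->refl->E->L'->A->R'->H->plug->H

Answer: GHFFGCHH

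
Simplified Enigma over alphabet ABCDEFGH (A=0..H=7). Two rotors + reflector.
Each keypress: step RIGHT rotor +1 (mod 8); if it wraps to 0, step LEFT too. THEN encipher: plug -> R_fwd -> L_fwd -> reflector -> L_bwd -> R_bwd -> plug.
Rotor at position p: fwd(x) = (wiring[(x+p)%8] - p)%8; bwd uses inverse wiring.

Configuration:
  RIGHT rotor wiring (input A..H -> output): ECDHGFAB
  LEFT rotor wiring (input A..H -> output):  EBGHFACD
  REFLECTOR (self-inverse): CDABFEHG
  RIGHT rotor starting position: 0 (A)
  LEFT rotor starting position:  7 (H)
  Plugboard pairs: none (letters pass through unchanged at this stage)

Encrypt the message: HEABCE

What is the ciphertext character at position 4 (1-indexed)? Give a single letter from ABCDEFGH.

Char 1 ('H'): step: R->1, L=7; H->plug->H->R->D->L->H->refl->G->L'->F->R'->D->plug->D
Char 2 ('E'): step: R->2, L=7; E->plug->E->R->G->L->B->refl->D->L'->H->R'->F->plug->F
Char 3 ('A'): step: R->3, L=7; A->plug->A->R->E->L->A->refl->C->L'->C->R'->C->plug->C
Char 4 ('B'): step: R->4, L=7; B->plug->B->R->B->L->F->refl->E->L'->A->R'->E->plug->E

E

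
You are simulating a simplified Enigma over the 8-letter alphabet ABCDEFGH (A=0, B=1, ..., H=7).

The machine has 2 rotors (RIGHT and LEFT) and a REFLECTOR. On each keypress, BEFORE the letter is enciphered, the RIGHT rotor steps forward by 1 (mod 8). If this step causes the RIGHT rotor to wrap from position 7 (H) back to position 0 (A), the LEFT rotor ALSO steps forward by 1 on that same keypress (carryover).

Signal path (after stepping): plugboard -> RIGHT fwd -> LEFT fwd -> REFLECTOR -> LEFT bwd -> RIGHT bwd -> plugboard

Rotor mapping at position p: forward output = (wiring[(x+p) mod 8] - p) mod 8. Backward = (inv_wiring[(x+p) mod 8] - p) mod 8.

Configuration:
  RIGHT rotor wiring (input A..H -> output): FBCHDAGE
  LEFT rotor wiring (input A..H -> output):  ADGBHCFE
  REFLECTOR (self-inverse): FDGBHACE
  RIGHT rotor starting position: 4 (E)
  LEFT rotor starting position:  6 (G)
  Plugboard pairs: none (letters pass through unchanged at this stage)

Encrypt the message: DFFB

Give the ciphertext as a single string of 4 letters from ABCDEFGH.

Answer: CHDG

Derivation:
Char 1 ('D'): step: R->5, L=6; D->plug->D->R->A->L->H->refl->E->L'->H->R'->C->plug->C
Char 2 ('F'): step: R->6, L=6; F->plug->F->R->B->L->G->refl->C->L'->C->R'->H->plug->H
Char 3 ('F'): step: R->7, L=6; F->plug->F->R->E->L->A->refl->F->L'->D->R'->D->plug->D
Char 4 ('B'): step: R->0, L->7 (L advanced); B->plug->B->R->B->L->B->refl->D->L'->G->R'->G->plug->G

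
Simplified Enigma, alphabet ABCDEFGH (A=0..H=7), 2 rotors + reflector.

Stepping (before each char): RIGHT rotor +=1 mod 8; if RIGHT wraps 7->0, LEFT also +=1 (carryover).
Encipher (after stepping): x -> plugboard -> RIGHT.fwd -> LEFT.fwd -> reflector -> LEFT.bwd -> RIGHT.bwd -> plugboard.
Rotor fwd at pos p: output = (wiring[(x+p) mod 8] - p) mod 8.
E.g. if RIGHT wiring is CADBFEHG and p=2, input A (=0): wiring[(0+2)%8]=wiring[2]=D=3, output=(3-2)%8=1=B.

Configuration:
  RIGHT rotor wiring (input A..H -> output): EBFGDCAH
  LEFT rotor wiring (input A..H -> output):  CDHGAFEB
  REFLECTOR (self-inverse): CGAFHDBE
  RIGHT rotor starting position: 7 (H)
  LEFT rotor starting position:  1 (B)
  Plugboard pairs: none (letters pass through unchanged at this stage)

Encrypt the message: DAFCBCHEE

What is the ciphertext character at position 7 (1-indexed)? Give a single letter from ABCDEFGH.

Char 1 ('D'): step: R->0, L->2 (L advanced); D->plug->D->R->G->L->A->refl->C->L'->E->R'->A->plug->A
Char 2 ('A'): step: R->1, L=2; A->plug->A->R->A->L->F->refl->D->L'->D->R'->H->plug->H
Char 3 ('F'): step: R->2, L=2; F->plug->F->R->F->L->H->refl->E->L'->B->R'->C->plug->C
Char 4 ('C'): step: R->3, L=2; C->plug->C->R->H->L->B->refl->G->L'->C->R'->H->plug->H
Char 5 ('B'): step: R->4, L=2; B->plug->B->R->G->L->A->refl->C->L'->E->R'->C->plug->C
Char 6 ('C'): step: R->5, L=2; C->plug->C->R->C->L->G->refl->B->L'->H->R'->D->plug->D
Char 7 ('H'): step: R->6, L=2; H->plug->H->R->E->L->C->refl->A->L'->G->R'->C->plug->C

C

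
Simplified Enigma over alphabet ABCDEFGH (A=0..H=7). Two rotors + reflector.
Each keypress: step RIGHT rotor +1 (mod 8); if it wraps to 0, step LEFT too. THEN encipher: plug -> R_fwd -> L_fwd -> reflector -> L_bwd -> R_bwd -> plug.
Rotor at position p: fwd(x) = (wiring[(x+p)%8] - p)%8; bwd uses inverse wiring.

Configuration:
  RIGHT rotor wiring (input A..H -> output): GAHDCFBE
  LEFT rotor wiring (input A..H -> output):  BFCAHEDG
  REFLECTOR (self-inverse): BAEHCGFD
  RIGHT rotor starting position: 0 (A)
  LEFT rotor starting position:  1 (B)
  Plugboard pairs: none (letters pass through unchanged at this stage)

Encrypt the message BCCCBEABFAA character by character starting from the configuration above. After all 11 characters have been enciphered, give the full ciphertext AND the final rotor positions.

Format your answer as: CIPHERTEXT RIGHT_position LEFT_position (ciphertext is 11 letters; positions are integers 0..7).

Answer: GAHDFHDHEDH 3 2

Derivation:
Char 1 ('B'): step: R->1, L=1; B->plug->B->R->G->L->F->refl->G->L'->D->R'->G->plug->G
Char 2 ('C'): step: R->2, L=1; C->plug->C->R->A->L->E->refl->C->L'->F->R'->A->plug->A
Char 3 ('C'): step: R->3, L=1; C->plug->C->R->C->L->H->refl->D->L'->E->R'->H->plug->H
Char 4 ('C'): step: R->4, L=1; C->plug->C->R->F->L->C->refl->E->L'->A->R'->D->plug->D
Char 5 ('B'): step: R->5, L=1; B->plug->B->R->E->L->D->refl->H->L'->C->R'->F->plug->F
Char 6 ('E'): step: R->6, L=1; E->plug->E->R->B->L->B->refl->A->L'->H->R'->H->plug->H
Char 7 ('A'): step: R->7, L=1; A->plug->A->R->F->L->C->refl->E->L'->A->R'->D->plug->D
Char 8 ('B'): step: R->0, L->2 (L advanced); B->plug->B->R->A->L->A->refl->B->L'->E->R'->H->plug->H
Char 9 ('F'): step: R->1, L=2; F->plug->F->R->A->L->A->refl->B->L'->E->R'->E->plug->E
Char 10 ('A'): step: R->2, L=2; A->plug->A->R->F->L->E->refl->C->L'->D->R'->D->plug->D
Char 11 ('A'): step: R->3, L=2; A->plug->A->R->A->L->A->refl->B->L'->E->R'->H->plug->H
Final: ciphertext=GAHDFHDHEDH, RIGHT=3, LEFT=2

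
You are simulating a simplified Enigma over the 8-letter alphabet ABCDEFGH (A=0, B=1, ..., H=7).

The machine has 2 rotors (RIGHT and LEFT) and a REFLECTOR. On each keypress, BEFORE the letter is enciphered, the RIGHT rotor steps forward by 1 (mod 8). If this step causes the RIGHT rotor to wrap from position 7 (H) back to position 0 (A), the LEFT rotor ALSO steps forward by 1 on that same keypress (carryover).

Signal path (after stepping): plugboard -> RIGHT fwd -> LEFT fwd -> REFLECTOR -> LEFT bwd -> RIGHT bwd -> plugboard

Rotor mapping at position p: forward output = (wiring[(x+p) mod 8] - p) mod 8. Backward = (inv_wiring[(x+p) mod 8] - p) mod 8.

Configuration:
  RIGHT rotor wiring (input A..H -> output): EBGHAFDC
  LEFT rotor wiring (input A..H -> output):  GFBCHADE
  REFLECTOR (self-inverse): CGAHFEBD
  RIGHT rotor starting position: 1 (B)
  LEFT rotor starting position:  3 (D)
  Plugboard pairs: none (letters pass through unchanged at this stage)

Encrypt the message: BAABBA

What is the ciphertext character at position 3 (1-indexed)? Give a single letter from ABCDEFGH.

Char 1 ('B'): step: R->2, L=3; B->plug->B->R->F->L->D->refl->H->L'->A->R'->F->plug->F
Char 2 ('A'): step: R->3, L=3; A->plug->A->R->E->L->B->refl->G->L'->H->R'->E->plug->E
Char 3 ('A'): step: R->4, L=3; A->plug->A->R->E->L->B->refl->G->L'->H->R'->C->plug->C

C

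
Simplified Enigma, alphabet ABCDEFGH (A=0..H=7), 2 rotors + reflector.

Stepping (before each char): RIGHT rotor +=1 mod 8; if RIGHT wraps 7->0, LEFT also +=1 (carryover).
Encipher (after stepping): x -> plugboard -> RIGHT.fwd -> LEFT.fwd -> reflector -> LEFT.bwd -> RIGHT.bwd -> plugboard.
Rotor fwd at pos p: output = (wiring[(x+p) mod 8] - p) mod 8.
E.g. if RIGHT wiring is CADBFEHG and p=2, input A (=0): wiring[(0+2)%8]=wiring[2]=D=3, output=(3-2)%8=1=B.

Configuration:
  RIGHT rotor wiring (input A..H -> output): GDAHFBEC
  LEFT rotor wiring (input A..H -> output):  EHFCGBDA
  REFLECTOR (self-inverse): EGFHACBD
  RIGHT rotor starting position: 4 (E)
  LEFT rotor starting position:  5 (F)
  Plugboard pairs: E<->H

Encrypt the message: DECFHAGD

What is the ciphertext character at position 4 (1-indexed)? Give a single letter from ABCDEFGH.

Char 1 ('D'): step: R->5, L=5; D->plug->D->R->B->L->G->refl->B->L'->H->R'->B->plug->B
Char 2 ('E'): step: R->6, L=5; E->plug->H->R->D->L->H->refl->D->L'->C->R'->E->plug->H
Char 3 ('C'): step: R->7, L=5; C->plug->C->R->E->L->C->refl->F->L'->G->R'->F->plug->F
Char 4 ('F'): step: R->0, L->6 (L advanced); F->plug->F->R->B->L->C->refl->F->L'->A->R'->C->plug->C

C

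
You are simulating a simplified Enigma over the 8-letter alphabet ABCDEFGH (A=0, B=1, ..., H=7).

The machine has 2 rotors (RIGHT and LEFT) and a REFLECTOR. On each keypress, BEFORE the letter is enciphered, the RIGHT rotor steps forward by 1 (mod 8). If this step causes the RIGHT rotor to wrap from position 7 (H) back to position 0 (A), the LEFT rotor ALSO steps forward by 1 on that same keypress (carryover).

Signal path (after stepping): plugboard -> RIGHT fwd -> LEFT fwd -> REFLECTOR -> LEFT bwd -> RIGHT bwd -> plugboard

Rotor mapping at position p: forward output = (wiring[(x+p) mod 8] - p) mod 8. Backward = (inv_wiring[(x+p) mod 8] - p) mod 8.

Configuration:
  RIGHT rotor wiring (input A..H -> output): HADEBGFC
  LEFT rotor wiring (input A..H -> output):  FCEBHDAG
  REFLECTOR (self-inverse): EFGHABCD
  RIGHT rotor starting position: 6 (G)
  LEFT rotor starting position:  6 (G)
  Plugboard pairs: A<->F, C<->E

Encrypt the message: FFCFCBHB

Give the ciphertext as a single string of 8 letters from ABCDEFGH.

Answer: EEHDEHFE

Derivation:
Char 1 ('F'): step: R->7, L=6; F->plug->A->R->D->L->E->refl->A->L'->B->R'->C->plug->E
Char 2 ('F'): step: R->0, L->7 (L advanced); F->plug->A->R->H->L->B->refl->F->L'->D->R'->C->plug->E
Char 3 ('C'): step: R->1, L=7; C->plug->E->R->F->L->A->refl->E->L'->G->R'->H->plug->H
Char 4 ('F'): step: R->2, L=7; F->plug->A->R->B->L->G->refl->C->L'->E->R'->D->plug->D
Char 5 ('C'): step: R->3, L=7; C->plug->E->R->H->L->B->refl->F->L'->D->R'->C->plug->E
Char 6 ('B'): step: R->4, L=7; B->plug->B->R->C->L->D->refl->H->L'->A->R'->H->plug->H
Char 7 ('H'): step: R->5, L=7; H->plug->H->R->E->L->C->refl->G->L'->B->R'->A->plug->F
Char 8 ('B'): step: R->6, L=7; B->plug->B->R->E->L->C->refl->G->L'->B->R'->C->plug->E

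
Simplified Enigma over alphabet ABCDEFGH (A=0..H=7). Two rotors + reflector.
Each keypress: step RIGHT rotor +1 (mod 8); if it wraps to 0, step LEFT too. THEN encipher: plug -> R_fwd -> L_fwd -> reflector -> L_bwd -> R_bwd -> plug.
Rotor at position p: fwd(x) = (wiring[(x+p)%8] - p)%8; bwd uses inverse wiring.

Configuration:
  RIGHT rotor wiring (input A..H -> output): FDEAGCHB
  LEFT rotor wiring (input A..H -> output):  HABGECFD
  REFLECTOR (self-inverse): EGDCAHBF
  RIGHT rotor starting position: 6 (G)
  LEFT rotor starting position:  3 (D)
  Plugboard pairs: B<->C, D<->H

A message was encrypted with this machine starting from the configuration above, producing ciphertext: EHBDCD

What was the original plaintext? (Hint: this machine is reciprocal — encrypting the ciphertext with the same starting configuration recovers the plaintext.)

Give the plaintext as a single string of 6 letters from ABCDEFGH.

Char 1 ('E'): step: R->7, L=3; E->plug->E->R->B->L->B->refl->G->L'->H->R'->F->plug->F
Char 2 ('H'): step: R->0, L->4 (L advanced); H->plug->D->R->A->L->A->refl->E->L'->F->R'->A->plug->A
Char 3 ('B'): step: R->1, L=4; B->plug->C->R->H->L->C->refl->D->L'->E->R'->H->plug->D
Char 4 ('D'): step: R->2, L=4; D->plug->H->R->B->L->G->refl->B->L'->C->R'->A->plug->A
Char 5 ('C'): step: R->3, L=4; C->plug->B->R->D->L->H->refl->F->L'->G->R'->E->plug->E
Char 6 ('D'): step: R->4, L=4; D->plug->H->R->E->L->D->refl->C->L'->H->R'->F->plug->F

Answer: FADAEF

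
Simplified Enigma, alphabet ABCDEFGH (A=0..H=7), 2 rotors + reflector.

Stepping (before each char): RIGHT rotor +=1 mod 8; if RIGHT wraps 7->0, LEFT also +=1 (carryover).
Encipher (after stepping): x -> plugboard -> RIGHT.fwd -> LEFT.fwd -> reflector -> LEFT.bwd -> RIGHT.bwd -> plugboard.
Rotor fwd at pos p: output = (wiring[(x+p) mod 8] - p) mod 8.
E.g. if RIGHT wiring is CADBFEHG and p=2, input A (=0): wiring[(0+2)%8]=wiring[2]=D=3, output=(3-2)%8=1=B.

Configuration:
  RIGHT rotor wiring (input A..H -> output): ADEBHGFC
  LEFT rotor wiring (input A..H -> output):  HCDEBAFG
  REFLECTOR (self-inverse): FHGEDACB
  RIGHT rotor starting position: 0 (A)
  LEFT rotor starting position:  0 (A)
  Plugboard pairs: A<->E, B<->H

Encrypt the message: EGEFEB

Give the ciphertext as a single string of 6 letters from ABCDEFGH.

Answer: HCFCFH

Derivation:
Char 1 ('E'): step: R->1, L=0; E->plug->A->R->C->L->D->refl->E->L'->D->R'->B->plug->H
Char 2 ('G'): step: R->2, L=0; G->plug->G->R->G->L->F->refl->A->L'->F->R'->C->plug->C
Char 3 ('E'): step: R->3, L=0; E->plug->A->R->G->L->F->refl->A->L'->F->R'->F->plug->F
Char 4 ('F'): step: R->4, L=0; F->plug->F->R->H->L->G->refl->C->L'->B->R'->C->plug->C
Char 5 ('E'): step: R->5, L=0; E->plug->A->R->B->L->C->refl->G->L'->H->R'->F->plug->F
Char 6 ('B'): step: R->6, L=0; B->plug->H->R->A->L->H->refl->B->L'->E->R'->B->plug->H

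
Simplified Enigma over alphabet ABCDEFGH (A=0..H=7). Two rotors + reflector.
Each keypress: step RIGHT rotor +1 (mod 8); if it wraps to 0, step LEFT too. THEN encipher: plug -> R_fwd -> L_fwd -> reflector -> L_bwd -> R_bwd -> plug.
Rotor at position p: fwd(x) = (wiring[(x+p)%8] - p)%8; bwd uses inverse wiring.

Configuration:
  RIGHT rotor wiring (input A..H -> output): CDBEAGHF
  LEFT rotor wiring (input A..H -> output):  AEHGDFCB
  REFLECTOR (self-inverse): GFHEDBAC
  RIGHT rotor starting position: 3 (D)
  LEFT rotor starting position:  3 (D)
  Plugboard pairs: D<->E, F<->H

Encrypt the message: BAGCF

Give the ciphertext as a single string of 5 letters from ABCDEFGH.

Char 1 ('B'): step: R->4, L=3; B->plug->B->R->C->L->C->refl->H->L'->D->R'->C->plug->C
Char 2 ('A'): step: R->5, L=3; A->plug->A->R->B->L->A->refl->G->L'->E->R'->F->plug->H
Char 3 ('G'): step: R->6, L=3; G->plug->G->R->C->L->C->refl->H->L'->D->R'->E->plug->D
Char 4 ('C'): step: R->7, L=3; C->plug->C->R->E->L->G->refl->A->L'->B->R'->F->plug->H
Char 5 ('F'): step: R->0, L->4 (L advanced); F->plug->H->R->F->L->A->refl->G->L'->C->R'->A->plug->A

Answer: CHDHA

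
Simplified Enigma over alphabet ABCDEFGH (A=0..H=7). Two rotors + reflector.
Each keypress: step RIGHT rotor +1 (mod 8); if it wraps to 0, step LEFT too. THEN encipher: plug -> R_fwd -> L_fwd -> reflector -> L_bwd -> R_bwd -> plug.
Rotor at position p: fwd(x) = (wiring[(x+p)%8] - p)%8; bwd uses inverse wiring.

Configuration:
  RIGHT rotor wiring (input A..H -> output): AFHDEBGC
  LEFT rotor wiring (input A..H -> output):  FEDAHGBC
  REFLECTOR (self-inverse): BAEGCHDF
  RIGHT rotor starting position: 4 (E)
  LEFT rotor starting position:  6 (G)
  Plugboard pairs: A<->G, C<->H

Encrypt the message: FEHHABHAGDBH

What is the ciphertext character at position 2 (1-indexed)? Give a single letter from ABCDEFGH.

Char 1 ('F'): step: R->5, L=6; F->plug->F->R->C->L->H->refl->F->L'->E->R'->A->plug->G
Char 2 ('E'): step: R->6, L=6; E->plug->E->R->B->L->E->refl->C->L'->F->R'->F->plug->F

F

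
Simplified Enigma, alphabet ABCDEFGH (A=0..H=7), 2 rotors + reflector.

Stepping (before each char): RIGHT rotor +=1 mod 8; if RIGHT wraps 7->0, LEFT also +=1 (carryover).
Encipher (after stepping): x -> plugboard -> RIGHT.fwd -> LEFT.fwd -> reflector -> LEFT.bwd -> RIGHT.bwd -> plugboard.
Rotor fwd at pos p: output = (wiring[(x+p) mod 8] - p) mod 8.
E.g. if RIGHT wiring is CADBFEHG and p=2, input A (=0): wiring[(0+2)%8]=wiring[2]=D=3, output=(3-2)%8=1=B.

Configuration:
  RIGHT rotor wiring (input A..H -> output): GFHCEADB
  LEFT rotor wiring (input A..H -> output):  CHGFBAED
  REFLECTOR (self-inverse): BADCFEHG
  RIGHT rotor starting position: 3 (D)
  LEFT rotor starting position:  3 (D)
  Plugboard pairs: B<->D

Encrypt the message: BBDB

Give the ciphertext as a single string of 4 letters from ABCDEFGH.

Answer: FGFD

Derivation:
Char 1 ('B'): step: R->4, L=3; B->plug->D->R->F->L->H->refl->G->L'->B->R'->F->plug->F
Char 2 ('B'): step: R->5, L=3; B->plug->D->R->B->L->G->refl->H->L'->F->R'->G->plug->G
Char 3 ('D'): step: R->6, L=3; D->plug->B->R->D->L->B->refl->A->L'->E->R'->F->plug->F
Char 4 ('B'): step: R->7, L=3; B->plug->D->R->A->L->C->refl->D->L'->H->R'->B->plug->D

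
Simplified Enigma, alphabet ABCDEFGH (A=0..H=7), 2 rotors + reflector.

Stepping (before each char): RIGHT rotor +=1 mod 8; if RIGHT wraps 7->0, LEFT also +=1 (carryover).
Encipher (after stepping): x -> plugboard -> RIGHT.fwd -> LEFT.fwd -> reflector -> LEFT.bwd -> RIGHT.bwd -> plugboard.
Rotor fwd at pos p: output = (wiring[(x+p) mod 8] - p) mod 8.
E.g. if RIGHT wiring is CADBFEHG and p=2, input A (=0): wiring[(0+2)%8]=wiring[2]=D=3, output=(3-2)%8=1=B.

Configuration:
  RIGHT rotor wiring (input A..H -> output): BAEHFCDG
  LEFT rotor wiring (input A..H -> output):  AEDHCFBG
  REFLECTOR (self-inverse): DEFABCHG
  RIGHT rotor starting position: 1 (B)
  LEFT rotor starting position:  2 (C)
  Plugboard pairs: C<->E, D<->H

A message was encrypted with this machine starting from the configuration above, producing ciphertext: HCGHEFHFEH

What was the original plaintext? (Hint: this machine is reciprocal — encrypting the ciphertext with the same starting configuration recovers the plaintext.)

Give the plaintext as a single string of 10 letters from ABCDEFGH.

Answer: BBCBHDEGCF

Derivation:
Char 1 ('H'): step: R->2, L=2; H->plug->D->R->A->L->B->refl->E->L'->F->R'->B->plug->B
Char 2 ('C'): step: R->3, L=2; C->plug->E->R->D->L->D->refl->A->L'->C->R'->B->plug->B
Char 3 ('G'): step: R->4, L=2; G->plug->G->R->A->L->B->refl->E->L'->F->R'->E->plug->C
Char 4 ('H'): step: R->5, L=2; H->plug->D->R->E->L->H->refl->G->L'->G->R'->B->plug->B
Char 5 ('E'): step: R->6, L=2; E->plug->C->R->D->L->D->refl->A->L'->C->R'->D->plug->H
Char 6 ('F'): step: R->7, L=2; F->plug->F->R->G->L->G->refl->H->L'->E->R'->H->plug->D
Char 7 ('H'): step: R->0, L->3 (L advanced); H->plug->D->R->H->L->A->refl->D->L'->E->R'->C->plug->E
Char 8 ('F'): step: R->1, L=3; F->plug->F->R->C->L->C->refl->F->L'->F->R'->G->plug->G
Char 9 ('E'): step: R->2, L=3; E->plug->C->R->D->L->G->refl->H->L'->B->R'->E->plug->C
Char 10 ('H'): step: R->3, L=3; H->plug->D->R->A->L->E->refl->B->L'->G->R'->F->plug->F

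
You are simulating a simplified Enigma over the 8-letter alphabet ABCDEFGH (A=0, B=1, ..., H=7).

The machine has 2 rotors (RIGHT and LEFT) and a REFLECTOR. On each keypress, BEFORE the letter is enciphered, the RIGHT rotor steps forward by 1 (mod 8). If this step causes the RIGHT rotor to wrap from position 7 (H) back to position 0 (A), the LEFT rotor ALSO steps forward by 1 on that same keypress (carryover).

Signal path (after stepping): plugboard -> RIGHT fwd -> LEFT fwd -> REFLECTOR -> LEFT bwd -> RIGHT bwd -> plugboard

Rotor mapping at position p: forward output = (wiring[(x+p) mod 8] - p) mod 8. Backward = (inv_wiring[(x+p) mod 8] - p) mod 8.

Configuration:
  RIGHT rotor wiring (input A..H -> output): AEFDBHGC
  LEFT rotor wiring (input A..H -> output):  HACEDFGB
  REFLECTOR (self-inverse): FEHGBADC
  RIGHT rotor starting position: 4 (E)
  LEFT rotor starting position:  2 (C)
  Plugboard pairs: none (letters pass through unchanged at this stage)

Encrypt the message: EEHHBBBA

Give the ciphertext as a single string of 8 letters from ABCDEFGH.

Char 1 ('E'): step: R->5, L=2; E->plug->E->R->H->L->G->refl->D->L'->D->R'->D->plug->D
Char 2 ('E'): step: R->6, L=2; E->plug->E->R->H->L->G->refl->D->L'->D->R'->G->plug->G
Char 3 ('H'): step: R->7, L=2; H->plug->H->R->H->L->G->refl->D->L'->D->R'->A->plug->A
Char 4 ('H'): step: R->0, L->3 (L advanced); H->plug->H->R->C->L->C->refl->H->L'->H->R'->F->plug->F
Char 5 ('B'): step: R->1, L=3; B->plug->B->R->E->L->G->refl->D->L'->D->R'->A->plug->A
Char 6 ('B'): step: R->2, L=3; B->plug->B->R->B->L->A->refl->F->L'->G->R'->G->plug->G
Char 7 ('B'): step: R->3, L=3; B->plug->B->R->G->L->F->refl->A->L'->B->R'->G->plug->G
Char 8 ('A'): step: R->4, L=3; A->plug->A->R->F->L->E->refl->B->L'->A->R'->F->plug->F

Answer: DGAFAGGF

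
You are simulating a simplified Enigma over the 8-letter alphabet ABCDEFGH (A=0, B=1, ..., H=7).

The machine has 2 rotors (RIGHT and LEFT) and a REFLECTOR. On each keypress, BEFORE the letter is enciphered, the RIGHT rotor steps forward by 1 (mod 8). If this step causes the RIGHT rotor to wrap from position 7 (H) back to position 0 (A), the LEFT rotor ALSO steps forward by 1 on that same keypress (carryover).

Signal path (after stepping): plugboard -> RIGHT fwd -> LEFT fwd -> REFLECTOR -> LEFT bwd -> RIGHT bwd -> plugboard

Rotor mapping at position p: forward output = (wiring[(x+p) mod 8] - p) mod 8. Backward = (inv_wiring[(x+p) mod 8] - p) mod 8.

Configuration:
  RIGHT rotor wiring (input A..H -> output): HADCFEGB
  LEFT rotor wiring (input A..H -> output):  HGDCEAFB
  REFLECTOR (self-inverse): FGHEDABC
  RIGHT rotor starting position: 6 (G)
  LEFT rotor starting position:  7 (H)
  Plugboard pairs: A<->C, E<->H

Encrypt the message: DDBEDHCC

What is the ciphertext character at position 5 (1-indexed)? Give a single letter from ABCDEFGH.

Char 1 ('D'): step: R->7, L=7; D->plug->D->R->E->L->D->refl->E->L'->D->R'->E->plug->H
Char 2 ('D'): step: R->0, L->0 (L advanced); D->plug->D->R->C->L->D->refl->E->L'->E->R'->F->plug->F
Char 3 ('B'): step: R->1, L=0; B->plug->B->R->C->L->D->refl->E->L'->E->R'->D->plug->D
Char 4 ('E'): step: R->2, L=0; E->plug->H->R->G->L->F->refl->A->L'->F->R'->G->plug->G
Char 5 ('D'): step: R->3, L=0; D->plug->D->R->D->L->C->refl->H->L'->A->R'->H->plug->E

E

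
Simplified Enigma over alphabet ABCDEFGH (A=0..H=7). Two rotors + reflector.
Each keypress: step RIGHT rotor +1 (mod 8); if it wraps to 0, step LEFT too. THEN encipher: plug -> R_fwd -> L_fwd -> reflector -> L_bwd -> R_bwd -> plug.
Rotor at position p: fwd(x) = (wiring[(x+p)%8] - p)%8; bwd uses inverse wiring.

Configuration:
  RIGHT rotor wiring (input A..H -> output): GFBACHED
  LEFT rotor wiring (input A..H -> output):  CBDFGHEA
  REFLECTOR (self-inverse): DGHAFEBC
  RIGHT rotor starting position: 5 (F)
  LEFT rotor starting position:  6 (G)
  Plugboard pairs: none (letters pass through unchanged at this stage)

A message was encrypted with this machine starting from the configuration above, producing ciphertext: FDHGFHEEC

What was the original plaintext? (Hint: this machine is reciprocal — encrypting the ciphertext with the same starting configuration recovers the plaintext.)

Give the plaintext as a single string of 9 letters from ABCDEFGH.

Answer: GAFHBDGFG

Derivation:
Char 1 ('F'): step: R->6, L=6; F->plug->F->R->C->L->E->refl->F->L'->E->R'->G->plug->G
Char 2 ('D'): step: R->7, L=6; D->plug->D->R->C->L->E->refl->F->L'->E->R'->A->plug->A
Char 3 ('H'): step: R->0, L->7 (L advanced); H->plug->H->R->D->L->E->refl->F->L'->H->R'->F->plug->F
Char 4 ('G'): step: R->1, L=7; G->plug->G->R->C->L->C->refl->H->L'->F->R'->H->plug->H
Char 5 ('F'): step: R->2, L=7; F->plug->F->R->B->L->D->refl->A->L'->G->R'->B->plug->B
Char 6 ('H'): step: R->3, L=7; H->plug->H->R->G->L->A->refl->D->L'->B->R'->D->plug->D
Char 7 ('E'): step: R->4, L=7; E->plug->E->R->C->L->C->refl->H->L'->F->R'->G->plug->G
Char 8 ('E'): step: R->5, L=7; E->plug->E->R->A->L->B->refl->G->L'->E->R'->F->plug->F
Char 9 ('C'): step: R->6, L=7; C->plug->C->R->A->L->B->refl->G->L'->E->R'->G->plug->G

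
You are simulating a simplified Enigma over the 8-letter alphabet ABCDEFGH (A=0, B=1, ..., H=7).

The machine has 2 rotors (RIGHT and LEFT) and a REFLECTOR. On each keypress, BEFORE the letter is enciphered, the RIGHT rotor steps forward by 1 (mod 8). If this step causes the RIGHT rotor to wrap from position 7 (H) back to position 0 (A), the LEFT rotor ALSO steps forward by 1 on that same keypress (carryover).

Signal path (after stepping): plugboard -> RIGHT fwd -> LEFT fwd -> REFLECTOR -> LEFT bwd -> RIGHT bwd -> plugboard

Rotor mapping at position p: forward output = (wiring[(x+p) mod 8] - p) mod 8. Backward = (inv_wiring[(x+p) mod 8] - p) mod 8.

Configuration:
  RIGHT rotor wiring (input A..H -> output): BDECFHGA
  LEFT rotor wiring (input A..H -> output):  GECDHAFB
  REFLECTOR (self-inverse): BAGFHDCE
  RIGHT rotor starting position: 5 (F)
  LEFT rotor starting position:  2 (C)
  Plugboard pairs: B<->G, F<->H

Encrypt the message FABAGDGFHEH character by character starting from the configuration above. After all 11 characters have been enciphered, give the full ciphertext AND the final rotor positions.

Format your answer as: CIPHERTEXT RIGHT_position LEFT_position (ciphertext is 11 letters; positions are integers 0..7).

Char 1 ('F'): step: R->6, L=2; F->plug->H->R->B->L->B->refl->A->L'->A->R'->A->plug->A
Char 2 ('A'): step: R->7, L=2; A->plug->A->R->B->L->B->refl->A->L'->A->R'->G->plug->B
Char 3 ('B'): step: R->0, L->3 (L advanced); B->plug->G->R->G->L->B->refl->A->L'->A->R'->H->plug->F
Char 4 ('A'): step: R->1, L=3; A->plug->A->R->C->L->F->refl->D->L'->F->R'->F->plug->H
Char 5 ('G'): step: R->2, L=3; G->plug->B->R->A->L->A->refl->B->L'->G->R'->F->plug->H
Char 6 ('D'): step: R->3, L=3; D->plug->D->R->D->L->C->refl->G->L'->E->R'->C->plug->C
Char 7 ('G'): step: R->4, L=3; G->plug->B->R->D->L->C->refl->G->L'->E->R'->D->plug->D
Char 8 ('F'): step: R->5, L=3; F->plug->H->R->A->L->A->refl->B->L'->G->R'->E->plug->E
Char 9 ('H'): step: R->6, L=3; H->plug->F->R->E->L->G->refl->C->L'->D->R'->C->plug->C
Char 10 ('E'): step: R->7, L=3; E->plug->E->R->D->L->C->refl->G->L'->E->R'->C->plug->C
Char 11 ('H'): step: R->0, L->4 (L advanced); H->plug->F->R->H->L->H->refl->E->L'->B->R'->A->plug->A
Final: ciphertext=ABFHHCDECCA, RIGHT=0, LEFT=4

Answer: ABFHHCDECCA 0 4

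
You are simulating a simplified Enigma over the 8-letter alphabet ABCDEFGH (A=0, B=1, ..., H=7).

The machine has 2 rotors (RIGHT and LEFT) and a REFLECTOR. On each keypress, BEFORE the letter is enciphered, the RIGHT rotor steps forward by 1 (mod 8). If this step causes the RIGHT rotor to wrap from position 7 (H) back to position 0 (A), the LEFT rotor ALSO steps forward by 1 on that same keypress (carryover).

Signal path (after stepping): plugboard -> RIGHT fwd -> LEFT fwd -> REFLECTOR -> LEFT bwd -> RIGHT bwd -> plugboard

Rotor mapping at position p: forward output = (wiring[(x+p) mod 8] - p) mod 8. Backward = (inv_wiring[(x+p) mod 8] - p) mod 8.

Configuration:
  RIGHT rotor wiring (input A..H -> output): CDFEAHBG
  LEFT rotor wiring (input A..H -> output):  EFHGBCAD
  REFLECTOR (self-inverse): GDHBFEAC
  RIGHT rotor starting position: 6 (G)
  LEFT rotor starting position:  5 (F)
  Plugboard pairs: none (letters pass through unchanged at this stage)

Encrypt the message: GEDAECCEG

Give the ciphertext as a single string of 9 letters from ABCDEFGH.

Char 1 ('G'): step: R->7, L=5; G->plug->G->R->A->L->F->refl->E->L'->H->R'->A->plug->A
Char 2 ('E'): step: R->0, L->6 (L advanced); E->plug->E->R->A->L->C->refl->H->L'->D->R'->B->plug->B
Char 3 ('D'): step: R->1, L=6; D->plug->D->R->H->L->E->refl->F->L'->B->R'->H->plug->H
Char 4 ('A'): step: R->2, L=6; A->plug->A->R->D->L->H->refl->C->L'->A->R'->G->plug->G
Char 5 ('E'): step: R->3, L=6; E->plug->E->R->D->L->H->refl->C->L'->A->R'->G->plug->G
Char 6 ('C'): step: R->4, L=6; C->plug->C->R->F->L->A->refl->G->L'->C->R'->D->plug->D
Char 7 ('C'): step: R->5, L=6; C->plug->C->R->B->L->F->refl->E->L'->H->R'->G->plug->G
Char 8 ('E'): step: R->6, L=6; E->plug->E->R->H->L->E->refl->F->L'->B->R'->H->plug->H
Char 9 ('G'): step: R->7, L=6; G->plug->G->R->A->L->C->refl->H->L'->D->R'->B->plug->B

Answer: ABHGGDGHB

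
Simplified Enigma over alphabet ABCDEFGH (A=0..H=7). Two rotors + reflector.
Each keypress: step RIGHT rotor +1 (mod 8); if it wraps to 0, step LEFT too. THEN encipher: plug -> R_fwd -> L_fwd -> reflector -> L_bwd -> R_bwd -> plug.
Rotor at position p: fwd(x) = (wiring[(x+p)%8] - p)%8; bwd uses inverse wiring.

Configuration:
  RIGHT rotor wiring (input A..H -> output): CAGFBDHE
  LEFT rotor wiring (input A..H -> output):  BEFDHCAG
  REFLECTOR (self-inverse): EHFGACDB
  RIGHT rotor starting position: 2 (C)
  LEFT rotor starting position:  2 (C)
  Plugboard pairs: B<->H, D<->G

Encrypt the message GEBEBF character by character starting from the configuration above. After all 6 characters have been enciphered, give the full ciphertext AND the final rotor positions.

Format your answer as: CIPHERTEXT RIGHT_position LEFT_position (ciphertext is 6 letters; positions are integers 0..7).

Char 1 ('G'): step: R->3, L=2; G->plug->D->R->E->L->G->refl->D->L'->A->R'->C->plug->C
Char 2 ('E'): step: R->4, L=2; E->plug->E->R->G->L->H->refl->B->L'->B->R'->H->plug->B
Char 3 ('B'): step: R->5, L=2; B->plug->H->R->E->L->G->refl->D->L'->A->R'->G->plug->D
Char 4 ('E'): step: R->6, L=2; E->plug->E->R->A->L->D->refl->G->L'->E->R'->C->plug->C
Char 5 ('B'): step: R->7, L=2; B->plug->H->R->A->L->D->refl->G->L'->E->R'->G->plug->D
Char 6 ('F'): step: R->0, L->3 (L advanced); F->plug->F->R->D->L->F->refl->C->L'->H->R'->G->plug->D
Final: ciphertext=CBDCDD, RIGHT=0, LEFT=3

Answer: CBDCDD 0 3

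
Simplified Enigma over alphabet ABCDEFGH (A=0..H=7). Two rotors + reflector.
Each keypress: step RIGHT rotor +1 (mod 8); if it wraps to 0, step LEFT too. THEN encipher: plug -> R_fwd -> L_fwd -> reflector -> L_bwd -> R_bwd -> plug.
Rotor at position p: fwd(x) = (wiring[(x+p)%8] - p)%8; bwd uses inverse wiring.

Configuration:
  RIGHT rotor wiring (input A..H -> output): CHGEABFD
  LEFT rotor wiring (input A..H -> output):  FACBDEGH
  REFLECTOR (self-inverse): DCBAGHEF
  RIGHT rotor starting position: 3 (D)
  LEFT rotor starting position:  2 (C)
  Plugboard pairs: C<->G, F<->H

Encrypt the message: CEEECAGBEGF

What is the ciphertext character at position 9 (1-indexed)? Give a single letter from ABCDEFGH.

Char 1 ('C'): step: R->4, L=2; C->plug->G->R->C->L->B->refl->C->L'->D->R'->F->plug->H
Char 2 ('E'): step: R->5, L=2; E->plug->E->R->C->L->B->refl->C->L'->D->R'->H->plug->F
Char 3 ('E'): step: R->6, L=2; E->plug->E->R->A->L->A->refl->D->L'->G->R'->F->plug->H
Char 4 ('E'): step: R->7, L=2; E->plug->E->R->F->L->F->refl->H->L'->B->R'->F->plug->H
Char 5 ('C'): step: R->0, L->3 (L advanced); C->plug->G->R->F->L->C->refl->B->L'->C->R'->A->plug->A
Char 6 ('A'): step: R->1, L=3; A->plug->A->R->G->L->F->refl->H->L'->H->R'->D->plug->D
Char 7 ('G'): step: R->2, L=3; G->plug->C->R->G->L->F->refl->H->L'->H->R'->D->plug->D
Char 8 ('B'): step: R->3, L=3; B->plug->B->R->F->L->C->refl->B->L'->C->R'->D->plug->D
Char 9 ('E'): step: R->4, L=3; E->plug->E->R->G->L->F->refl->H->L'->H->R'->D->plug->D

D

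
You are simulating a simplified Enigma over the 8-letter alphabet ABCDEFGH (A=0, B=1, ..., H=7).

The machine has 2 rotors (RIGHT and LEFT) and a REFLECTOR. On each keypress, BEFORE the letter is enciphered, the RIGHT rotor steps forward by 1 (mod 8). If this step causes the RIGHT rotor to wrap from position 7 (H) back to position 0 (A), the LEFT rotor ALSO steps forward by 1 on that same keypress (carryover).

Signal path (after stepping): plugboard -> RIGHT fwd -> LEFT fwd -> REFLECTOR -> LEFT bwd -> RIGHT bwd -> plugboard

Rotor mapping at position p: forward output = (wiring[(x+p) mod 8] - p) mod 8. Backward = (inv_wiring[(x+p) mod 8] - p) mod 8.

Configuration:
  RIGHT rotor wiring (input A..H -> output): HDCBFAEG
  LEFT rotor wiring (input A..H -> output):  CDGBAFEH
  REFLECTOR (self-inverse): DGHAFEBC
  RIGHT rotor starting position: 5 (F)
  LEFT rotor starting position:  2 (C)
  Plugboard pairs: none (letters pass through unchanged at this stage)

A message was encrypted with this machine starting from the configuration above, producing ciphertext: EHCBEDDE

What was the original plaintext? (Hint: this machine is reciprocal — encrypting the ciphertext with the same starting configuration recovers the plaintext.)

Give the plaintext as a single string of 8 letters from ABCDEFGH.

Char 1 ('E'): step: R->6, L=2; E->plug->E->R->E->L->C->refl->H->L'->B->R'->C->plug->C
Char 2 ('H'): step: R->7, L=2; H->plug->H->R->F->L->F->refl->E->L'->A->R'->B->plug->B
Char 3 ('C'): step: R->0, L->3 (L advanced); C->plug->C->R->C->L->C->refl->H->L'->F->R'->E->plug->E
Char 4 ('B'): step: R->1, L=3; B->plug->B->R->B->L->F->refl->E->L'->E->R'->D->plug->D
Char 5 ('E'): step: R->2, L=3; E->plug->E->R->C->L->C->refl->H->L'->F->R'->G->plug->G
Char 6 ('D'): step: R->3, L=3; D->plug->D->R->B->L->F->refl->E->L'->E->R'->F->plug->F
Char 7 ('D'): step: R->4, L=3; D->plug->D->R->C->L->C->refl->H->L'->F->R'->H->plug->H
Char 8 ('E'): step: R->5, L=3; E->plug->E->R->G->L->A->refl->D->L'->H->R'->B->plug->B

Answer: CBEDGFHB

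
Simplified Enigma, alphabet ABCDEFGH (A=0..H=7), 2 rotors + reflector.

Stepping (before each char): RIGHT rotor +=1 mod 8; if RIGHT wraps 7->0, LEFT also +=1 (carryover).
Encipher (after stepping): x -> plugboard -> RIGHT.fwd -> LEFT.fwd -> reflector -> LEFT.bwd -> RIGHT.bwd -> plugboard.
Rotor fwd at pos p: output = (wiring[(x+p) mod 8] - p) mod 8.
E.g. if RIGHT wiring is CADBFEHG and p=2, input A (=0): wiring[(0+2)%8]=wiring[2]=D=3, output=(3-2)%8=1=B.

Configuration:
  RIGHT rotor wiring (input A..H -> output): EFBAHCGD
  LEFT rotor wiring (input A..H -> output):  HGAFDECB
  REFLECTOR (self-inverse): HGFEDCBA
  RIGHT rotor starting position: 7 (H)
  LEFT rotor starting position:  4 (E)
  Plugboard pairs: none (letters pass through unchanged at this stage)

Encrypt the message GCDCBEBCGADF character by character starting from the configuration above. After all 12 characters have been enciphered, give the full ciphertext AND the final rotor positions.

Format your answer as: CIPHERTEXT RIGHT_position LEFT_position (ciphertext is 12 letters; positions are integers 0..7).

Char 1 ('G'): step: R->0, L->5 (L advanced); G->plug->G->R->G->L->A->refl->H->L'->A->R'->D->plug->D
Char 2 ('C'): step: R->1, L=5; C->plug->C->R->H->L->G->refl->B->L'->E->R'->A->plug->A
Char 3 ('D'): step: R->2, L=5; D->plug->D->R->A->L->H->refl->A->L'->G->R'->B->plug->B
Char 4 ('C'): step: R->3, L=5; C->plug->C->R->H->L->G->refl->B->L'->E->R'->B->plug->B
Char 5 ('B'): step: R->4, L=5; B->plug->B->R->G->L->A->refl->H->L'->A->R'->E->plug->E
Char 6 ('E'): step: R->5, L=5; E->plug->E->R->A->L->H->refl->A->L'->G->R'->C->plug->C
Char 7 ('B'): step: R->6, L=5; B->plug->B->R->F->L->D->refl->E->L'->C->R'->F->plug->F
Char 8 ('C'): step: R->7, L=5; C->plug->C->R->G->L->A->refl->H->L'->A->R'->F->plug->F
Char 9 ('G'): step: R->0, L->6 (L advanced); G->plug->G->R->G->L->F->refl->C->L'->E->R'->A->plug->A
Char 10 ('A'): step: R->1, L=6; A->plug->A->R->E->L->C->refl->F->L'->G->R'->D->plug->D
Char 11 ('D'): step: R->2, L=6; D->plug->D->R->A->L->E->refl->D->L'->B->R'->F->plug->F
Char 12 ('F'): step: R->3, L=6; F->plug->F->R->B->L->D->refl->E->L'->A->R'->E->plug->E
Final: ciphertext=DABBECFFADFE, RIGHT=3, LEFT=6

Answer: DABBECFFADFE 3 6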